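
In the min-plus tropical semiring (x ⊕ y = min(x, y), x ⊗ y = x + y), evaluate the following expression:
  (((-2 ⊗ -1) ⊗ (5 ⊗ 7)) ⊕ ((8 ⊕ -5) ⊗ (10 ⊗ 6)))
(((-2 ⊗ -1) ⊗ (5 ⊗ 7)) ⊕ ((8 ⊕ -5) ⊗ (10 ⊗ 6))) = 9

Expand innermost to outermost. Recall ⊕ takes the minimum of its arguments and ⊗ takes their sum. Working out the expression (((-2 ⊗ -1) ⊗ (5 ⊗ 7)) ⊕ ((8 ⊕ -5) ⊗ (10 ⊗ 6))) gives 9.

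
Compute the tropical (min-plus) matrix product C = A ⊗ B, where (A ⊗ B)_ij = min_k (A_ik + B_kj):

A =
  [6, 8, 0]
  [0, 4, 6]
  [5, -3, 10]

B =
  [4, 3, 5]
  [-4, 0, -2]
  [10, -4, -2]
A ⊗ B =
  [4, -4, -2]
  [0, 2, 2]
  [-7, -3, -5]

Apply the min-plus product entry-by-entry:
  C[0][0] = min over k of (A[0][0] + B[0][0] = 6 + 4 = 10, A[0][1] + B[1][0] = 8 + -4 = 4, A[0][2] + B[2][0] = 0 + 10 = 10) = 4 (attained at k = 1)
  C[0][1] = min over k of (A[0][0] + B[0][1] = 6 + 3 = 9, A[0][1] + B[1][1] = 8 + 0 = 8, A[0][2] + B[2][1] = 0 + -4 = -4) = -4 (attained at k = 2)
  C[0][2] = min over k of (A[0][0] + B[0][2] = 6 + 5 = 11, A[0][1] + B[1][2] = 8 + -2 = 6, A[0][2] + B[2][2] = 0 + -2 = -2) = -2 (attained at k = 2)
  C[1][0] = min over k of (A[1][0] + B[0][0] = 0 + 4 = 4, A[1][1] + B[1][0] = 4 + -4 = 0, A[1][2] + B[2][0] = 6 + 10 = 16) = 0 (attained at k = 1)
  C[1][1] = min over k of (A[1][0] + B[0][1] = 0 + 3 = 3, A[1][1] + B[1][1] = 4 + 0 = 4, A[1][2] + B[2][1] = 6 + -4 = 2) = 2 (attained at k = 2)
  C[1][2] = min over k of (A[1][0] + B[0][2] = 0 + 5 = 5, A[1][1] + B[1][2] = 4 + -2 = 2, A[1][2] + B[2][2] = 6 + -2 = 4) = 2 (attained at k = 1)
  C[2][0] = min over k of (A[2][0] + B[0][0] = 5 + 4 = 9, A[2][1] + B[1][0] = -3 + -4 = -7, A[2][2] + B[2][0] = 10 + 10 = 20) = -7 (attained at k = 1)
  C[2][1] = min over k of (A[2][0] + B[0][1] = 5 + 3 = 8, A[2][1] + B[1][1] = -3 + 0 = -3, A[2][2] + B[2][1] = 10 + -4 = 6) = -3 (attained at k = 1)
  C[2][2] = min over k of (A[2][0] + B[0][2] = 5 + 5 = 10, A[2][1] + B[1][2] = -3 + -2 = -5, A[2][2] + B[2][2] = 10 + -2 = 8) = -5 (attained at k = 1)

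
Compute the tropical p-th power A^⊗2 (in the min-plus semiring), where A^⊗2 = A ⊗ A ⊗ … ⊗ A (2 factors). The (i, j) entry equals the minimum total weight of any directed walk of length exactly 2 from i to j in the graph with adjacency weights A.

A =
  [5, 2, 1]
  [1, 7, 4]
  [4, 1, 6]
A^⊗2 =
  [3, 2, 6]
  [6, 3, 2]
  [2, 6, 5]

Each entry (A^⊗2)_ij equals the minimum over all length-2 walks i = v_0 → v_1 → … → v_2 = j of Σ_t A[v_t][v_{t+1}]. For example, for (i, j) = (0, 2) we minimise over 3 possible intermediate vertex sequences; the minimum is 6, attained along the walk 0 → 0 → 2.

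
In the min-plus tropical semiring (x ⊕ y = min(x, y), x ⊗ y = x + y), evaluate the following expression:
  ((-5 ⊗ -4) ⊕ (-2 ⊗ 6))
((-5 ⊗ -4) ⊕ (-2 ⊗ 6)) = -9

Expand innermost to outermost. Recall ⊕ takes the minimum of its arguments and ⊗ takes their sum. Working out the expression ((-5 ⊗ -4) ⊕ (-2 ⊗ 6)) gives -9.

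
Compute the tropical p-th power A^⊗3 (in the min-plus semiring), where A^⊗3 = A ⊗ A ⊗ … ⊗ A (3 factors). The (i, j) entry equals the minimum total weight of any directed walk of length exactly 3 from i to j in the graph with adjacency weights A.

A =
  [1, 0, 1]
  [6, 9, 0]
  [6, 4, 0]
A^⊗3 =
  [3, 2, 0]
  [6, 4, 0]
  [6, 4, 0]

Each entry (A^⊗3)_ij equals the minimum over all length-3 walks i = v_0 → v_1 → … → v_3 = j of Σ_t A[v_t][v_{t+1}]. For example, for (i, j) = (0, 2) we minimise over 9 possible intermediate vertex sequences; the minimum is 0, attained along the walk 0 → 1 → 2 → 2.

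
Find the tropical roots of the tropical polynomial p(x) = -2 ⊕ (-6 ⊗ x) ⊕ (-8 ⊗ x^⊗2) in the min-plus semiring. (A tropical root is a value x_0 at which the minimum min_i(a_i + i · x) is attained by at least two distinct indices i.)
Roots: {2, 4}

Each tropical root is a break point of the lower envelope of the lines y = a_i + i · x (there are 3 lines, with slopes 0, 1, ..., 2). Only the lines that attain the minimum somewhere contribute to roots; other lines are dominated. Here the surviving (envelope) indices are i = 2, i = 1, i = 0.
Intersections between consecutive envelope lines give the roots: for adjacent envelope indices i < j the intersection is x = (a_i − a_j) / (j − i). Reading off the sorted break points: {2, 4}.
Verification: at each break x_0, at least two indices attain the minimum of min_i(a_i + i · x_0).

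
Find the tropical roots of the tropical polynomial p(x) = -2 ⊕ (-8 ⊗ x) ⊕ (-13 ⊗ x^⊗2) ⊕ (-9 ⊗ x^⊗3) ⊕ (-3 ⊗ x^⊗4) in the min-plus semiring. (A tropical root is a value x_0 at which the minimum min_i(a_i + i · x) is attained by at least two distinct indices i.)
Roots: {-6, -4, 5, 6}

Each tropical root is a break point of the lower envelope of the lines y = a_i + i · x (there are 5 lines, with slopes 0, 1, ..., 4). Only the lines that attain the minimum somewhere contribute to roots; other lines are dominated. Here the surviving (envelope) indices are i = 4, i = 3, i = 2, i = 1, i = 0.
Intersections between consecutive envelope lines give the roots: for adjacent envelope indices i < j the intersection is x = (a_i − a_j) / (j − i). Reading off the sorted break points: {-6, -4, 5, 6}.
Verification: at each break x_0, at least two indices attain the minimum of min_i(a_i + i · x_0).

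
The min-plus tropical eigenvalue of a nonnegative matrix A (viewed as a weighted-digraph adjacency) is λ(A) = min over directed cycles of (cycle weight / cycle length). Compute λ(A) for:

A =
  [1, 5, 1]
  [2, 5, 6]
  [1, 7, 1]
λ(A) = 1

Enumerate directed cycles and compute their means (weight / length). Sample:
  cycle 0 → 0: weight = 1, length = 1, mean = 1/1 ≈ 1.000
  cycle 1 → 1: weight = 5, length = 1, mean = 5/1 ≈ 5.000
  cycle 2 → 2: weight = 1, length = 1, mean = 1/1 ≈ 1.000
  cycle 0 → 1 → 0: weight = 7, length = 2, mean = 7/2 ≈ 3.500
  cycle 0 → 2 → 0: weight = 2, length = 2, mean = 2/2 ≈ 1.000
  cycle 1 → 0 → 1: weight = 7, length = 2, mean = 7/2 ≈ 3.500
Minimum mean = 1.000, attained e.g. along the cycle 0 → 0 with weight 1 and length 1. So λ(A) = 1/1 = 1.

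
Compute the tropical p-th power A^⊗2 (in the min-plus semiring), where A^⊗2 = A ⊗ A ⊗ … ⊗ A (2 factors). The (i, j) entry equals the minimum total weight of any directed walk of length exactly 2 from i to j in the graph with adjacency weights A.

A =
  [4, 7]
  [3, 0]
A^⊗2 =
  [8, 7]
  [3, 0]

Each entry (A^⊗2)_ij equals the minimum over all length-2 walks i = v_0 → v_1 → … → v_2 = j of Σ_t A[v_t][v_{t+1}]. For example, for (i, j) = (0, 1) we minimise over 2 possible intermediate vertex sequences; the minimum is 7, attained along the walk 0 → 1 → 1.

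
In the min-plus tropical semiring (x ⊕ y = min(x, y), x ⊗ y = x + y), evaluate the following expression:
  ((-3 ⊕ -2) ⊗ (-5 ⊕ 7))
((-3 ⊕ -2) ⊗ (-5 ⊕ 7)) = -8

Expand innermost to outermost. Recall ⊕ takes the minimum of its arguments and ⊗ takes their sum. Working out the expression ((-3 ⊕ -2) ⊗ (-5 ⊕ 7)) gives -8.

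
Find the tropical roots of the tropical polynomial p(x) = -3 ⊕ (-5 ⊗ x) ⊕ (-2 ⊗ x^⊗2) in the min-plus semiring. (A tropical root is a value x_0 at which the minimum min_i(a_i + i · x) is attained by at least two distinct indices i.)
Roots: {-3, 2}

Each tropical root is a break point of the lower envelope of the lines y = a_i + i · x (there are 3 lines, with slopes 0, 1, ..., 2). Only the lines that attain the minimum somewhere contribute to roots; other lines are dominated. Here the surviving (envelope) indices are i = 2, i = 1, i = 0.
Intersections between consecutive envelope lines give the roots: for adjacent envelope indices i < j the intersection is x = (a_i − a_j) / (j − i). Reading off the sorted break points: {-3, 2}.
Verification: at each break x_0, at least two indices attain the minimum of min_i(a_i + i · x_0).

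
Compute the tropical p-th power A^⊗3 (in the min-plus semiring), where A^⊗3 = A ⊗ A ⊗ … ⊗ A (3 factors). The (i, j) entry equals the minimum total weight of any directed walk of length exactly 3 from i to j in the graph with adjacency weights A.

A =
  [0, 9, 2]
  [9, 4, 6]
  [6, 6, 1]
A^⊗3 =
  [0, 8, 2]
  [9, 12, 8]
  [6, 8, 3]

Each entry (A^⊗3)_ij equals the minimum over all length-3 walks i = v_0 → v_1 → … → v_3 = j of Σ_t A[v_t][v_{t+1}]. For example, for (i, j) = (0, 2) we minimise over 9 possible intermediate vertex sequences; the minimum is 2, attained along the walk 0 → 0 → 0 → 2.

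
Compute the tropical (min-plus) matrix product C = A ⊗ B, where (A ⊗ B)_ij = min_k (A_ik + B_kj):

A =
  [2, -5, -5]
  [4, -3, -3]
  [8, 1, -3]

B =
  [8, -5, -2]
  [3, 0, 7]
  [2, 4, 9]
A ⊗ B =
  [-3, -5, 0]
  [-1, -3, 2]
  [-1, 1, 6]

Apply the min-plus product entry-by-entry:
  C[0][0] = min over k of (A[0][0] + B[0][0] = 2 + 8 = 10, A[0][1] + B[1][0] = -5 + 3 = -2, A[0][2] + B[2][0] = -5 + 2 = -3) = -3 (attained at k = 2)
  C[0][1] = min over k of (A[0][0] + B[0][1] = 2 + -5 = -3, A[0][1] + B[1][1] = -5 + 0 = -5, A[0][2] + B[2][1] = -5 + 4 = -1) = -5 (attained at k = 1)
  C[0][2] = min over k of (A[0][0] + B[0][2] = 2 + -2 = 0, A[0][1] + B[1][2] = -5 + 7 = 2, A[0][2] + B[2][2] = -5 + 9 = 4) = 0 (attained at k = 0)
  C[1][0] = min over k of (A[1][0] + B[0][0] = 4 + 8 = 12, A[1][1] + B[1][0] = -3 + 3 = 0, A[1][2] + B[2][0] = -3 + 2 = -1) = -1 (attained at k = 2)
  C[1][1] = min over k of (A[1][0] + B[0][1] = 4 + -5 = -1, A[1][1] + B[1][1] = -3 + 0 = -3, A[1][2] + B[2][1] = -3 + 4 = 1) = -3 (attained at k = 1)
  C[1][2] = min over k of (A[1][0] + B[0][2] = 4 + -2 = 2, A[1][1] + B[1][2] = -3 + 7 = 4, A[1][2] + B[2][2] = -3 + 9 = 6) = 2 (attained at k = 0)
  C[2][0] = min over k of (A[2][0] + B[0][0] = 8 + 8 = 16, A[2][1] + B[1][0] = 1 + 3 = 4, A[2][2] + B[2][0] = -3 + 2 = -1) = -1 (attained at k = 2)
  C[2][1] = min over k of (A[2][0] + B[0][1] = 8 + -5 = 3, A[2][1] + B[1][1] = 1 + 0 = 1, A[2][2] + B[2][1] = -3 + 4 = 1) = 1 (attained at k = 1)
  C[2][2] = min over k of (A[2][0] + B[0][2] = 8 + -2 = 6, A[2][1] + B[1][2] = 1 + 7 = 8, A[2][2] + B[2][2] = -3 + 9 = 6) = 6 (attained at k = 0)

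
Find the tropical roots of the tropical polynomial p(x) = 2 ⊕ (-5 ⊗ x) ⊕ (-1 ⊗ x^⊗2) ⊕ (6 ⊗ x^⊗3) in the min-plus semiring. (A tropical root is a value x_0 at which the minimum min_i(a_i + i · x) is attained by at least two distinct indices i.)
Roots: {-7, -4, 7}

Each tropical root is a break point of the lower envelope of the lines y = a_i + i · x (there are 4 lines, with slopes 0, 1, ..., 3). Only the lines that attain the minimum somewhere contribute to roots; other lines are dominated. Here the surviving (envelope) indices are i = 3, i = 2, i = 1, i = 0.
Intersections between consecutive envelope lines give the roots: for adjacent envelope indices i < j the intersection is x = (a_i − a_j) / (j − i). Reading off the sorted break points: {-7, -4, 7}.
Verification: at each break x_0, at least two indices attain the minimum of min_i(a_i + i · x_0).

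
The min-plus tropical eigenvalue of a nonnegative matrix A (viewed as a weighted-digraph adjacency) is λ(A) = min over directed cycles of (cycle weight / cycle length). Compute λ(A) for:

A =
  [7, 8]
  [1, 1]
λ(A) = 1

Enumerate directed cycles and compute their means (weight / length). Sample:
  cycle 0 → 0: weight = 7, length = 1, mean = 7/1 ≈ 7.000
  cycle 1 → 1: weight = 1, length = 1, mean = 1/1 ≈ 1.000
  cycle 0 → 1 → 0: weight = 9, length = 2, mean = 9/2 ≈ 4.500
  cycle 1 → 0 → 1: weight = 9, length = 2, mean = 9/2 ≈ 4.500
Minimum mean = 1.000, attained e.g. along the cycle 1 → 1 with weight 1 and length 1. So λ(A) = 1/1 = 1.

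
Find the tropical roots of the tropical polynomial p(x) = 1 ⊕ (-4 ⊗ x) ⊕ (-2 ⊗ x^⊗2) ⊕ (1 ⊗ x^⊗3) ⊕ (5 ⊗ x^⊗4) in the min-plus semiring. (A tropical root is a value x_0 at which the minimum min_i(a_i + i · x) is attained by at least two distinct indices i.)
Roots: {-4, -3, -2, 5}

Each tropical root is a break point of the lower envelope of the lines y = a_i + i · x (there are 5 lines, with slopes 0, 1, ..., 4). Only the lines that attain the minimum somewhere contribute to roots; other lines are dominated. Here the surviving (envelope) indices are i = 4, i = 3, i = 2, i = 1, i = 0.
Intersections between consecutive envelope lines give the roots: for adjacent envelope indices i < j the intersection is x = (a_i − a_j) / (j − i). Reading off the sorted break points: {-4, -3, -2, 5}.
Verification: at each break x_0, at least two indices attain the minimum of min_i(a_i + i · x_0).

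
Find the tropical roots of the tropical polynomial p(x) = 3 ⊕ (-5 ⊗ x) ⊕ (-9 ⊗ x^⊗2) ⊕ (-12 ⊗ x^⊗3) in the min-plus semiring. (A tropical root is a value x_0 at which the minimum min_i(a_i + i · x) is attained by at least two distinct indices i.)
Roots: {3, 4, 8}

Each tropical root is a break point of the lower envelope of the lines y = a_i + i · x (there are 4 lines, with slopes 0, 1, ..., 3). Only the lines that attain the minimum somewhere contribute to roots; other lines are dominated. Here the surviving (envelope) indices are i = 3, i = 2, i = 1, i = 0.
Intersections between consecutive envelope lines give the roots: for adjacent envelope indices i < j the intersection is x = (a_i − a_j) / (j − i). Reading off the sorted break points: {3, 4, 8}.
Verification: at each break x_0, at least two indices attain the minimum of min_i(a_i + i · x_0).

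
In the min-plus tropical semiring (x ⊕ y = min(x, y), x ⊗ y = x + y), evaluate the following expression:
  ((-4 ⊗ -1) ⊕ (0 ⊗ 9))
((-4 ⊗ -1) ⊕ (0 ⊗ 9)) = -5

Expand innermost to outermost. Recall ⊕ takes the minimum of its arguments and ⊗ takes their sum. Working out the expression ((-4 ⊗ -1) ⊕ (0 ⊗ 9)) gives -5.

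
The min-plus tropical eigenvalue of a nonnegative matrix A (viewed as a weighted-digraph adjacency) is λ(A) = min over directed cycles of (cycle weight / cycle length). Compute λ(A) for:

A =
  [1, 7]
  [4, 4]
λ(A) = 1

Enumerate directed cycles and compute their means (weight / length). Sample:
  cycle 0 → 0: weight = 1, length = 1, mean = 1/1 ≈ 1.000
  cycle 1 → 1: weight = 4, length = 1, mean = 4/1 ≈ 4.000
  cycle 0 → 1 → 0: weight = 11, length = 2, mean = 11/2 ≈ 5.500
  cycle 1 → 0 → 1: weight = 11, length = 2, mean = 11/2 ≈ 5.500
Minimum mean = 1.000, attained e.g. along the cycle 0 → 0 with weight 1 and length 1. So λ(A) = 1/1 = 1.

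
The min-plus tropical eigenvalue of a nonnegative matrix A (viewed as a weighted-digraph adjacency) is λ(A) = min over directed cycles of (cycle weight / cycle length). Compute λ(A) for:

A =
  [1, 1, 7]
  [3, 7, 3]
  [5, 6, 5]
λ(A) = 1

Enumerate directed cycles and compute their means (weight / length). Sample:
  cycle 0 → 0: weight = 1, length = 1, mean = 1/1 ≈ 1.000
  cycle 1 → 1: weight = 7, length = 1, mean = 7/1 ≈ 7.000
  cycle 2 → 2: weight = 5, length = 1, mean = 5/1 ≈ 5.000
  cycle 0 → 1 → 0: weight = 4, length = 2, mean = 4/2 ≈ 2.000
  cycle 0 → 2 → 0: weight = 12, length = 2, mean = 12/2 ≈ 6.000
  cycle 1 → 0 → 1: weight = 4, length = 2, mean = 4/2 ≈ 2.000
Minimum mean = 1.000, attained e.g. along the cycle 0 → 0 with weight 1 and length 1. So λ(A) = 1/1 = 1.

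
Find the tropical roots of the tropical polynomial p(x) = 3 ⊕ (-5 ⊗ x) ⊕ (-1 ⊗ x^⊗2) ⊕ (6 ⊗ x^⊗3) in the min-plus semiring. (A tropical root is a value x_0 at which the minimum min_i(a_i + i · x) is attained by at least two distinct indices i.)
Roots: {-7, -4, 8}

Each tropical root is a break point of the lower envelope of the lines y = a_i + i · x (there are 4 lines, with slopes 0, 1, ..., 3). Only the lines that attain the minimum somewhere contribute to roots; other lines are dominated. Here the surviving (envelope) indices are i = 3, i = 2, i = 1, i = 0.
Intersections between consecutive envelope lines give the roots: for adjacent envelope indices i < j the intersection is x = (a_i − a_j) / (j − i). Reading off the sorted break points: {-7, -4, 8}.
Verification: at each break x_0, at least two indices attain the minimum of min_i(a_i + i · x_0).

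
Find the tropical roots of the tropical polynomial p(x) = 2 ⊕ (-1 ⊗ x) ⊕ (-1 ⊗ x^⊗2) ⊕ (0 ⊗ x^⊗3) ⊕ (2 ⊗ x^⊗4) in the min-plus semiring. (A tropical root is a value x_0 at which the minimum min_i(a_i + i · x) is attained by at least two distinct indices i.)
Roots: {-2, -1, 0, 3}

Each tropical root is a break point of the lower envelope of the lines y = a_i + i · x (there are 5 lines, with slopes 0, 1, ..., 4). Only the lines that attain the minimum somewhere contribute to roots; other lines are dominated. Here the surviving (envelope) indices are i = 4, i = 3, i = 2, i = 1, i = 0.
Intersections between consecutive envelope lines give the roots: for adjacent envelope indices i < j the intersection is x = (a_i − a_j) / (j − i). Reading off the sorted break points: {-2, -1, 0, 3}.
Verification: at each break x_0, at least two indices attain the minimum of min_i(a_i + i · x_0).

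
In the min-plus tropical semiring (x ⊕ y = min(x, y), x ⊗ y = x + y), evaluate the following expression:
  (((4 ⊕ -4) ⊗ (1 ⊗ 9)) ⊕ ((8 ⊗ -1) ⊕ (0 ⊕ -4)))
(((4 ⊕ -4) ⊗ (1 ⊗ 9)) ⊕ ((8 ⊗ -1) ⊕ (0 ⊕ -4))) = -4

Expand innermost to outermost. Recall ⊕ takes the minimum of its arguments and ⊗ takes their sum. Working out the expression (((4 ⊕ -4) ⊗ (1 ⊗ 9)) ⊕ ((8 ⊗ -1) ⊕ (0 ⊕ -4))) gives -4.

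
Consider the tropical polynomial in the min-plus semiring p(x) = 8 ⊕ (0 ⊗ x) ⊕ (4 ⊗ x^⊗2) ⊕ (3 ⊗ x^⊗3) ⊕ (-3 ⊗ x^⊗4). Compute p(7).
p(7) = 7

A tropical monomial a ⊗ x^⊗i evaluates to a + i · x. Evaluating each term at x = 7:
  Term 0 contributes 8 + 0 · 7 = 8
  Term 1 contributes 0 + 1 · 7 = 7
  Term 2 contributes 4 + 2 · 7 = 18
  Term 3 contributes 3 + 3 · 7 = 24
  Term 4 contributes -3 + 4 · 7 = 25
p(7) = ⊕ of these = min[8, 7, 18, 24, 25] = 7.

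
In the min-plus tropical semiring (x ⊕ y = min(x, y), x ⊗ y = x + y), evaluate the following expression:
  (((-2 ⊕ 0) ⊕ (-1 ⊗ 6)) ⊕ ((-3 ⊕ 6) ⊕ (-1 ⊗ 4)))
(((-2 ⊕ 0) ⊕ (-1 ⊗ 6)) ⊕ ((-3 ⊕ 6) ⊕ (-1 ⊗ 4))) = -3

Expand innermost to outermost. Recall ⊕ takes the minimum of its arguments and ⊗ takes their sum. Working out the expression (((-2 ⊕ 0) ⊕ (-1 ⊗ 6)) ⊕ ((-3 ⊕ 6) ⊕ (-1 ⊗ 4))) gives -3.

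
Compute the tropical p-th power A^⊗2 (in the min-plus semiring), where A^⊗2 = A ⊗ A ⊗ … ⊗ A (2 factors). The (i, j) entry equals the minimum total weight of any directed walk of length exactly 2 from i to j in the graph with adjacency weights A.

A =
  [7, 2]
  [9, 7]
A^⊗2 =
  [11, 9]
  [16, 11]

Each entry (A^⊗2)_ij equals the minimum over all length-2 walks i = v_0 → v_1 → … → v_2 = j of Σ_t A[v_t][v_{t+1}]. For example, for (i, j) = (0, 1) we minimise over 2 possible intermediate vertex sequences; the minimum is 9, attained along the walk 0 → 0 → 1.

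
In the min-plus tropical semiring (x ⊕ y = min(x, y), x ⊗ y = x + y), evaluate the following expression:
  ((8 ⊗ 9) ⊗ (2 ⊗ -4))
((8 ⊗ 9) ⊗ (2 ⊗ -4)) = 15

Expand innermost to outermost. Recall ⊕ takes the minimum of its arguments and ⊗ takes their sum. Working out the expression ((8 ⊗ 9) ⊗ (2 ⊗ -4)) gives 15.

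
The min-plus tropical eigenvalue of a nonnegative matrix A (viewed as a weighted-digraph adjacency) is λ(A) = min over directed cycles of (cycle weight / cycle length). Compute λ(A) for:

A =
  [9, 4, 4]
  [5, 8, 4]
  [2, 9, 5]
λ(A) = 3

Enumerate directed cycles and compute their means (weight / length). Sample:
  cycle 0 → 0: weight = 9, length = 1, mean = 9/1 ≈ 9.000
  cycle 1 → 1: weight = 8, length = 1, mean = 8/1 ≈ 8.000
  cycle 2 → 2: weight = 5, length = 1, mean = 5/1 ≈ 5.000
  cycle 0 → 1 → 0: weight = 9, length = 2, mean = 9/2 ≈ 4.500
  cycle 0 → 2 → 0: weight = 6, length = 2, mean = 6/2 ≈ 3.000
  cycle 1 → 0 → 1: weight = 9, length = 2, mean = 9/2 ≈ 4.500
Minimum mean = 3.000, attained e.g. along the cycle 0 → 2 → 0 with weight 6 and length 2. So λ(A) = 6/2 = 3.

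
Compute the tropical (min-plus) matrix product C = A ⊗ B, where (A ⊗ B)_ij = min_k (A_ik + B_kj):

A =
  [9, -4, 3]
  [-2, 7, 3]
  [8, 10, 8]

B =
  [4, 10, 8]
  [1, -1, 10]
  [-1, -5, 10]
A ⊗ B =
  [-3, -5, 6]
  [2, -2, 6]
  [7, 3, 16]

Apply the min-plus product entry-by-entry:
  C[0][0] = min over k of (A[0][0] + B[0][0] = 9 + 4 = 13, A[0][1] + B[1][0] = -4 + 1 = -3, A[0][2] + B[2][0] = 3 + -1 = 2) = -3 (attained at k = 1)
  C[0][1] = min over k of (A[0][0] + B[0][1] = 9 + 10 = 19, A[0][1] + B[1][1] = -4 + -1 = -5, A[0][2] + B[2][1] = 3 + -5 = -2) = -5 (attained at k = 1)
  C[0][2] = min over k of (A[0][0] + B[0][2] = 9 + 8 = 17, A[0][1] + B[1][2] = -4 + 10 = 6, A[0][2] + B[2][2] = 3 + 10 = 13) = 6 (attained at k = 1)
  C[1][0] = min over k of (A[1][0] + B[0][0] = -2 + 4 = 2, A[1][1] + B[1][0] = 7 + 1 = 8, A[1][2] + B[2][0] = 3 + -1 = 2) = 2 (attained at k = 0)
  C[1][1] = min over k of (A[1][0] + B[0][1] = -2 + 10 = 8, A[1][1] + B[1][1] = 7 + -1 = 6, A[1][2] + B[2][1] = 3 + -5 = -2) = -2 (attained at k = 2)
  C[1][2] = min over k of (A[1][0] + B[0][2] = -2 + 8 = 6, A[1][1] + B[1][2] = 7 + 10 = 17, A[1][2] + B[2][2] = 3 + 10 = 13) = 6 (attained at k = 0)
  C[2][0] = min over k of (A[2][0] + B[0][0] = 8 + 4 = 12, A[2][1] + B[1][0] = 10 + 1 = 11, A[2][2] + B[2][0] = 8 + -1 = 7) = 7 (attained at k = 2)
  C[2][1] = min over k of (A[2][0] + B[0][1] = 8 + 10 = 18, A[2][1] + B[1][1] = 10 + -1 = 9, A[2][2] + B[2][1] = 8 + -5 = 3) = 3 (attained at k = 2)
  C[2][2] = min over k of (A[2][0] + B[0][2] = 8 + 8 = 16, A[2][1] + B[1][2] = 10 + 10 = 20, A[2][2] + B[2][2] = 8 + 10 = 18) = 16 (attained at k = 0)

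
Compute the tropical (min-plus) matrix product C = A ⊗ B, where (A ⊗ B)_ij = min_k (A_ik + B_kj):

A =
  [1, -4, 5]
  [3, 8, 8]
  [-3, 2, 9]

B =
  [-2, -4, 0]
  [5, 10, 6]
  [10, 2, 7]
A ⊗ B =
  [-1, -3, 1]
  [1, -1, 3]
  [-5, -7, -3]

Apply the min-plus product entry-by-entry:
  C[0][0] = min over k of (A[0][0] + B[0][0] = 1 + -2 = -1, A[0][1] + B[1][0] = -4 + 5 = 1, A[0][2] + B[2][0] = 5 + 10 = 15) = -1 (attained at k = 0)
  C[0][1] = min over k of (A[0][0] + B[0][1] = 1 + -4 = -3, A[0][1] + B[1][1] = -4 + 10 = 6, A[0][2] + B[2][1] = 5 + 2 = 7) = -3 (attained at k = 0)
  C[0][2] = min over k of (A[0][0] + B[0][2] = 1 + 0 = 1, A[0][1] + B[1][2] = -4 + 6 = 2, A[0][2] + B[2][2] = 5 + 7 = 12) = 1 (attained at k = 0)
  C[1][0] = min over k of (A[1][0] + B[0][0] = 3 + -2 = 1, A[1][1] + B[1][0] = 8 + 5 = 13, A[1][2] + B[2][0] = 8 + 10 = 18) = 1 (attained at k = 0)
  C[1][1] = min over k of (A[1][0] + B[0][1] = 3 + -4 = -1, A[1][1] + B[1][1] = 8 + 10 = 18, A[1][2] + B[2][1] = 8 + 2 = 10) = -1 (attained at k = 0)
  C[1][2] = min over k of (A[1][0] + B[0][2] = 3 + 0 = 3, A[1][1] + B[1][2] = 8 + 6 = 14, A[1][2] + B[2][2] = 8 + 7 = 15) = 3 (attained at k = 0)
  C[2][0] = min over k of (A[2][0] + B[0][0] = -3 + -2 = -5, A[2][1] + B[1][0] = 2 + 5 = 7, A[2][2] + B[2][0] = 9 + 10 = 19) = -5 (attained at k = 0)
  C[2][1] = min over k of (A[2][0] + B[0][1] = -3 + -4 = -7, A[2][1] + B[1][1] = 2 + 10 = 12, A[2][2] + B[2][1] = 9 + 2 = 11) = -7 (attained at k = 0)
  C[2][2] = min over k of (A[2][0] + B[0][2] = -3 + 0 = -3, A[2][1] + B[1][2] = 2 + 6 = 8, A[2][2] + B[2][2] = 9 + 7 = 16) = -3 (attained at k = 0)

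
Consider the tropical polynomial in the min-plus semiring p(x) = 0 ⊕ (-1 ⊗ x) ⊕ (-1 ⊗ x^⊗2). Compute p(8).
p(8) = 0

A tropical monomial a ⊗ x^⊗i evaluates to a + i · x. Evaluating each term at x = 8:
  Term 0 contributes 0 + 0 · 8 = 0
  Term 1 contributes -1 + 1 · 8 = 7
  Term 2 contributes -1 + 2 · 8 = 15
p(8) = ⊕ of these = min[0, 7, 15] = 0.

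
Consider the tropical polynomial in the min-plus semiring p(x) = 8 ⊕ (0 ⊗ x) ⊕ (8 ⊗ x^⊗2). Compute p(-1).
p(-1) = -1

A tropical monomial a ⊗ x^⊗i evaluates to a + i · x. Evaluating each term at x = -1:
  Term 0 contributes 8 + 0 · -1 = 8
  Term 1 contributes 0 + 1 · -1 = -1
  Term 2 contributes 8 + 2 · -1 = 6
p(-1) = ⊕ of these = min[8, -1, 6] = -1.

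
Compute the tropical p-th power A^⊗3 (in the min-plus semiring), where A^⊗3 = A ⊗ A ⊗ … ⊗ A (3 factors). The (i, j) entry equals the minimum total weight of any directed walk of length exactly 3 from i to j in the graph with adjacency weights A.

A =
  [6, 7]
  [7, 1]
A^⊗3 =
  [15, 9]
  [9, 3]

Each entry (A^⊗3)_ij equals the minimum over all length-3 walks i = v_0 → v_1 → … → v_3 = j of Σ_t A[v_t][v_{t+1}]. For example, for (i, j) = (0, 1) we minimise over 4 possible intermediate vertex sequences; the minimum is 9, attained along the walk 0 → 1 → 1 → 1.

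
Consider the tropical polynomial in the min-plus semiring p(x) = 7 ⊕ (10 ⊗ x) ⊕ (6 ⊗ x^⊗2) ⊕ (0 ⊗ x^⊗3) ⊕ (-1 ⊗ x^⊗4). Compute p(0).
p(0) = -1

A tropical monomial a ⊗ x^⊗i evaluates to a + i · x. Evaluating each term at x = 0:
  Term 0 contributes 7 + 0 · 0 = 7
  Term 1 contributes 10 + 1 · 0 = 10
  Term 2 contributes 6 + 2 · 0 = 6
  Term 3 contributes 0 + 3 · 0 = 0
  Term 4 contributes -1 + 4 · 0 = -1
p(0) = ⊕ of these = min[7, 10, 6, 0, -1] = -1.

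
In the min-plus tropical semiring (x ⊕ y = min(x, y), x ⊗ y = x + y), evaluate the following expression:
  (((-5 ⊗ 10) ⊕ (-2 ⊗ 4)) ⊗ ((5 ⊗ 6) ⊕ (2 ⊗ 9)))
(((-5 ⊗ 10) ⊕ (-2 ⊗ 4)) ⊗ ((5 ⊗ 6) ⊕ (2 ⊗ 9))) = 13

Expand innermost to outermost. Recall ⊕ takes the minimum of its arguments and ⊗ takes their sum. Working out the expression (((-5 ⊗ 10) ⊕ (-2 ⊗ 4)) ⊗ ((5 ⊗ 6) ⊕ (2 ⊗ 9))) gives 13.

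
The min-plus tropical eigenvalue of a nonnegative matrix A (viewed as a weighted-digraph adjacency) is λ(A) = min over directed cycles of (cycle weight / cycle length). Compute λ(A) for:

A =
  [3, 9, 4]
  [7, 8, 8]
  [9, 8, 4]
λ(A) = 3

Enumerate directed cycles and compute their means (weight / length). Sample:
  cycle 0 → 0: weight = 3, length = 1, mean = 3/1 ≈ 3.000
  cycle 1 → 1: weight = 8, length = 1, mean = 8/1 ≈ 8.000
  cycle 2 → 2: weight = 4, length = 1, mean = 4/1 ≈ 4.000
  cycle 0 → 1 → 0: weight = 16, length = 2, mean = 16/2 ≈ 8.000
  cycle 0 → 2 → 0: weight = 13, length = 2, mean = 13/2 ≈ 6.500
  cycle 1 → 0 → 1: weight = 16, length = 2, mean = 16/2 ≈ 8.000
Minimum mean = 3.000, attained e.g. along the cycle 0 → 0 with weight 3 and length 1. So λ(A) = 3/1 = 3.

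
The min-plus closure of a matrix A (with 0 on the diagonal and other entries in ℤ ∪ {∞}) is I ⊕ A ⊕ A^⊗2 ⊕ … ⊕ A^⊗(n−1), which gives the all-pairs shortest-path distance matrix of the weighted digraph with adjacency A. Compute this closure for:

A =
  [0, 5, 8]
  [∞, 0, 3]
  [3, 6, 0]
Closure =
  [0, 5, 8]
  [6, 0, 3]
  [3, 6, 0]

This is the Floyd-Warshall all-pairs shortest-path computation. For each intermediate vertex k = 0, 1, …, 2, update dist[i][j] ← min(dist[i][j], dist[i][k] + dist[k][j]). The final matrix gives, for each (i, j), the minimum total weight of any directed path from i to j (possibly empty when i = j).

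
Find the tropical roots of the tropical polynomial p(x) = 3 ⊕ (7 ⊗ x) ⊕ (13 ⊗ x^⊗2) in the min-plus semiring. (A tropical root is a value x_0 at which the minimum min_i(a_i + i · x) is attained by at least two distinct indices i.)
Roots: {-6, -4}

Each tropical root is a break point of the lower envelope of the lines y = a_i + i · x (there are 3 lines, with slopes 0, 1, ..., 2). Only the lines that attain the minimum somewhere contribute to roots; other lines are dominated. Here the surviving (envelope) indices are i = 2, i = 1, i = 0.
Intersections between consecutive envelope lines give the roots: for adjacent envelope indices i < j the intersection is x = (a_i − a_j) / (j − i). Reading off the sorted break points: {-6, -4}.
Verification: at each break x_0, at least two indices attain the minimum of min_i(a_i + i · x_0).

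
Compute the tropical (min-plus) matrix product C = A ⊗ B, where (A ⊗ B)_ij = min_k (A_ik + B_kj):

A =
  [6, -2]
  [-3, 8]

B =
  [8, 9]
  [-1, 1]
A ⊗ B =
  [-3, -1]
  [5, 6]

Apply the min-plus product entry-by-entry:
  C[0][0] = min over k of (A[0][0] + B[0][0] = 6 + 8 = 14, A[0][1] + B[1][0] = -2 + -1 = -3) = -3 (attained at k = 1)
  C[0][1] = min over k of (A[0][0] + B[0][1] = 6 + 9 = 15, A[0][1] + B[1][1] = -2 + 1 = -1) = -1 (attained at k = 1)
  C[1][0] = min over k of (A[1][0] + B[0][0] = -3 + 8 = 5, A[1][1] + B[1][0] = 8 + -1 = 7) = 5 (attained at k = 0)
  C[1][1] = min over k of (A[1][0] + B[0][1] = -3 + 9 = 6, A[1][1] + B[1][1] = 8 + 1 = 9) = 6 (attained at k = 0)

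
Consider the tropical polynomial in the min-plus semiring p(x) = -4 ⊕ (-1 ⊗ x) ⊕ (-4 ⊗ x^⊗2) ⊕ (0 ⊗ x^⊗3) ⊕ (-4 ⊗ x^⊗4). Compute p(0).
p(0) = -4

A tropical monomial a ⊗ x^⊗i evaluates to a + i · x. Evaluating each term at x = 0:
  Term 0 contributes -4 + 0 · 0 = -4
  Term 1 contributes -1 + 1 · 0 = -1
  Term 2 contributes -4 + 2 · 0 = -4
  Term 3 contributes 0 + 3 · 0 = 0
  Term 4 contributes -4 + 4 · 0 = -4
p(0) = ⊕ of these = min[-4, -1, -4, 0, -4] = -4.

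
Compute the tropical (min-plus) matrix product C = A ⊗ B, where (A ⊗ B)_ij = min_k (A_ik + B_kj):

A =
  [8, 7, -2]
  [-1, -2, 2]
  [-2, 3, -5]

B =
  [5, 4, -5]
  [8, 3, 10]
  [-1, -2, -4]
A ⊗ B =
  [-3, -4, -6]
  [1, 0, -6]
  [-6, -7, -9]

Apply the min-plus product entry-by-entry:
  C[0][0] = min over k of (A[0][0] + B[0][0] = 8 + 5 = 13, A[0][1] + B[1][0] = 7 + 8 = 15, A[0][2] + B[2][0] = -2 + -1 = -3) = -3 (attained at k = 2)
  C[0][1] = min over k of (A[0][0] + B[0][1] = 8 + 4 = 12, A[0][1] + B[1][1] = 7 + 3 = 10, A[0][2] + B[2][1] = -2 + -2 = -4) = -4 (attained at k = 2)
  C[0][2] = min over k of (A[0][0] + B[0][2] = 8 + -5 = 3, A[0][1] + B[1][2] = 7 + 10 = 17, A[0][2] + B[2][2] = -2 + -4 = -6) = -6 (attained at k = 2)
  C[1][0] = min over k of (A[1][0] + B[0][0] = -1 + 5 = 4, A[1][1] + B[1][0] = -2 + 8 = 6, A[1][2] + B[2][0] = 2 + -1 = 1) = 1 (attained at k = 2)
  C[1][1] = min over k of (A[1][0] + B[0][1] = -1 + 4 = 3, A[1][1] + B[1][1] = -2 + 3 = 1, A[1][2] + B[2][1] = 2 + -2 = 0) = 0 (attained at k = 2)
  C[1][2] = min over k of (A[1][0] + B[0][2] = -1 + -5 = -6, A[1][1] + B[1][2] = -2 + 10 = 8, A[1][2] + B[2][2] = 2 + -4 = -2) = -6 (attained at k = 0)
  C[2][0] = min over k of (A[2][0] + B[0][0] = -2 + 5 = 3, A[2][1] + B[1][0] = 3 + 8 = 11, A[2][2] + B[2][0] = -5 + -1 = -6) = -6 (attained at k = 2)
  C[2][1] = min over k of (A[2][0] + B[0][1] = -2 + 4 = 2, A[2][1] + B[1][1] = 3 + 3 = 6, A[2][2] + B[2][1] = -5 + -2 = -7) = -7 (attained at k = 2)
  C[2][2] = min over k of (A[2][0] + B[0][2] = -2 + -5 = -7, A[2][1] + B[1][2] = 3 + 10 = 13, A[2][2] + B[2][2] = -5 + -4 = -9) = -9 (attained at k = 2)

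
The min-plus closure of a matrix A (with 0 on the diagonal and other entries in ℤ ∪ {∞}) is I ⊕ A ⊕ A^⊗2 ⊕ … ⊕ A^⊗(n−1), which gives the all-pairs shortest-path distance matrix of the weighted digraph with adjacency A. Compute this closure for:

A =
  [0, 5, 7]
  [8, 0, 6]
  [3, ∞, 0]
Closure =
  [0, 5, 7]
  [8, 0, 6]
  [3, 8, 0]

This is the Floyd-Warshall all-pairs shortest-path computation. For each intermediate vertex k = 0, 1, …, 2, update dist[i][j] ← min(dist[i][j], dist[i][k] + dist[k][j]). The final matrix gives, for each (i, j), the minimum total weight of any directed path from i to j (possibly empty when i = j).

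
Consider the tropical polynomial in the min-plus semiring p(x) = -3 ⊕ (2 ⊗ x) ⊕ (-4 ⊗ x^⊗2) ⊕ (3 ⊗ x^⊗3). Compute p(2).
p(2) = -3

A tropical monomial a ⊗ x^⊗i evaluates to a + i · x. Evaluating each term at x = 2:
  Term 0 contributes -3 + 0 · 2 = -3
  Term 1 contributes 2 + 1 · 2 = 4
  Term 2 contributes -4 + 2 · 2 = 0
  Term 3 contributes 3 + 3 · 2 = 9
p(2) = ⊕ of these = min[-3, 4, 0, 9] = -3.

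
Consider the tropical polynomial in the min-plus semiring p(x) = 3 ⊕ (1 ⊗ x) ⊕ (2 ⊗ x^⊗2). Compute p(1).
p(1) = 2

A tropical monomial a ⊗ x^⊗i evaluates to a + i · x. Evaluating each term at x = 1:
  Term 0 contributes 3 + 0 · 1 = 3
  Term 1 contributes 1 + 1 · 1 = 2
  Term 2 contributes 2 + 2 · 1 = 4
p(1) = ⊕ of these = min[3, 2, 4] = 2.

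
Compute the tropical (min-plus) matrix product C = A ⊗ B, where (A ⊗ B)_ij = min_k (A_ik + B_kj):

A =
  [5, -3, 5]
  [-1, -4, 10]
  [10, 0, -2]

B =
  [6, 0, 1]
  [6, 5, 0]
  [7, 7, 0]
A ⊗ B =
  [3, 2, -3]
  [2, -1, -4]
  [5, 5, -2]

Apply the min-plus product entry-by-entry:
  C[0][0] = min over k of (A[0][0] + B[0][0] = 5 + 6 = 11, A[0][1] + B[1][0] = -3 + 6 = 3, A[0][2] + B[2][0] = 5 + 7 = 12) = 3 (attained at k = 1)
  C[0][1] = min over k of (A[0][0] + B[0][1] = 5 + 0 = 5, A[0][1] + B[1][1] = -3 + 5 = 2, A[0][2] + B[2][1] = 5 + 7 = 12) = 2 (attained at k = 1)
  C[0][2] = min over k of (A[0][0] + B[0][2] = 5 + 1 = 6, A[0][1] + B[1][2] = -3 + 0 = -3, A[0][2] + B[2][2] = 5 + 0 = 5) = -3 (attained at k = 1)
  C[1][0] = min over k of (A[1][0] + B[0][0] = -1 + 6 = 5, A[1][1] + B[1][0] = -4 + 6 = 2, A[1][2] + B[2][0] = 10 + 7 = 17) = 2 (attained at k = 1)
  C[1][1] = min over k of (A[1][0] + B[0][1] = -1 + 0 = -1, A[1][1] + B[1][1] = -4 + 5 = 1, A[1][2] + B[2][1] = 10 + 7 = 17) = -1 (attained at k = 0)
  C[1][2] = min over k of (A[1][0] + B[0][2] = -1 + 1 = 0, A[1][1] + B[1][2] = -4 + 0 = -4, A[1][2] + B[2][2] = 10 + 0 = 10) = -4 (attained at k = 1)
  C[2][0] = min over k of (A[2][0] + B[0][0] = 10 + 6 = 16, A[2][1] + B[1][0] = 0 + 6 = 6, A[2][2] + B[2][0] = -2 + 7 = 5) = 5 (attained at k = 2)
  C[2][1] = min over k of (A[2][0] + B[0][1] = 10 + 0 = 10, A[2][1] + B[1][1] = 0 + 5 = 5, A[2][2] + B[2][1] = -2 + 7 = 5) = 5 (attained at k = 1)
  C[2][2] = min over k of (A[2][0] + B[0][2] = 10 + 1 = 11, A[2][1] + B[1][2] = 0 + 0 = 0, A[2][2] + B[2][2] = -2 + 0 = -2) = -2 (attained at k = 2)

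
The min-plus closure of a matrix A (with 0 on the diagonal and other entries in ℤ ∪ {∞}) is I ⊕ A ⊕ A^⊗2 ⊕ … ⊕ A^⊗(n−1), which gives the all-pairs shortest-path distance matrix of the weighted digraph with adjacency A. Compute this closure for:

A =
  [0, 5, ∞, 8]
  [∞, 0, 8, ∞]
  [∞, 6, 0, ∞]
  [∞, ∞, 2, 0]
Closure =
  [0, 5, 10, 8]
  [∞, 0, 8, ∞]
  [∞, 6, 0, ∞]
  [∞, 8, 2, 0]

This is the Floyd-Warshall all-pairs shortest-path computation. For each intermediate vertex k = 0, 1, …, 3, update dist[i][j] ← min(dist[i][j], dist[i][k] + dist[k][j]). The final matrix gives, for each (i, j), the minimum total weight of any directed path from i to j (possibly empty when i = j).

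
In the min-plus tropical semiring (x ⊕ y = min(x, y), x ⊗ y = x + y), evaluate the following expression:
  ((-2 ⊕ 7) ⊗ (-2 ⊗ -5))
((-2 ⊕ 7) ⊗ (-2 ⊗ -5)) = -9

Expand innermost to outermost. Recall ⊕ takes the minimum of its arguments and ⊗ takes their sum. Working out the expression ((-2 ⊕ 7) ⊗ (-2 ⊗ -5)) gives -9.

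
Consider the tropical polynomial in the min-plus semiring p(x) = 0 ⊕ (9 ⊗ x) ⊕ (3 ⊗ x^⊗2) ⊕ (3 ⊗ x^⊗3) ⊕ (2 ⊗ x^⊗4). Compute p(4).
p(4) = 0

A tropical monomial a ⊗ x^⊗i evaluates to a + i · x. Evaluating each term at x = 4:
  Term 0 contributes 0 + 0 · 4 = 0
  Term 1 contributes 9 + 1 · 4 = 13
  Term 2 contributes 3 + 2 · 4 = 11
  Term 3 contributes 3 + 3 · 4 = 15
  Term 4 contributes 2 + 4 · 4 = 18
p(4) = ⊕ of these = min[0, 13, 11, 15, 18] = 0.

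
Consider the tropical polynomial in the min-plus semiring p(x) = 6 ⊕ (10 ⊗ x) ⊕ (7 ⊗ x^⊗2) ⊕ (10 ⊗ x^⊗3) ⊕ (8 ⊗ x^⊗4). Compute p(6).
p(6) = 6

A tropical monomial a ⊗ x^⊗i evaluates to a + i · x. Evaluating each term at x = 6:
  Term 0 contributes 6 + 0 · 6 = 6
  Term 1 contributes 10 + 1 · 6 = 16
  Term 2 contributes 7 + 2 · 6 = 19
  Term 3 contributes 10 + 3 · 6 = 28
  Term 4 contributes 8 + 4 · 6 = 32
p(6) = ⊕ of these = min[6, 16, 19, 28, 32] = 6.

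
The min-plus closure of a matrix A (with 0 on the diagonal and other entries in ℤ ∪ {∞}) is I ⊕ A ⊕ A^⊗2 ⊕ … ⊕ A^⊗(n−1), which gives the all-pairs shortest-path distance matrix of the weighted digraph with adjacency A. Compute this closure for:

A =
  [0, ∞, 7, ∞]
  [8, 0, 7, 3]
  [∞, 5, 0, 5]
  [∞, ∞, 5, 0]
Closure =
  [0, 12, 7, 12]
  [8, 0, 7, 3]
  [13, 5, 0, 5]
  [18, 10, 5, 0]

This is the Floyd-Warshall all-pairs shortest-path computation. For each intermediate vertex k = 0, 1, …, 3, update dist[i][j] ← min(dist[i][j], dist[i][k] + dist[k][j]). The final matrix gives, for each (i, j), the minimum total weight of any directed path from i to j (possibly empty when i = j).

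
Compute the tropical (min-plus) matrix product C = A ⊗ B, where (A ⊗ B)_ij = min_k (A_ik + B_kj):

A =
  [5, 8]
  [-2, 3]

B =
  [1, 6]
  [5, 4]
A ⊗ B =
  [6, 11]
  [-1, 4]

Apply the min-plus product entry-by-entry:
  C[0][0] = min over k of (A[0][0] + B[0][0] = 5 + 1 = 6, A[0][1] + B[1][0] = 8 + 5 = 13) = 6 (attained at k = 0)
  C[0][1] = min over k of (A[0][0] + B[0][1] = 5 + 6 = 11, A[0][1] + B[1][1] = 8 + 4 = 12) = 11 (attained at k = 0)
  C[1][0] = min over k of (A[1][0] + B[0][0] = -2 + 1 = -1, A[1][1] + B[1][0] = 3 + 5 = 8) = -1 (attained at k = 0)
  C[1][1] = min over k of (A[1][0] + B[0][1] = -2 + 6 = 4, A[1][1] + B[1][1] = 3 + 4 = 7) = 4 (attained at k = 0)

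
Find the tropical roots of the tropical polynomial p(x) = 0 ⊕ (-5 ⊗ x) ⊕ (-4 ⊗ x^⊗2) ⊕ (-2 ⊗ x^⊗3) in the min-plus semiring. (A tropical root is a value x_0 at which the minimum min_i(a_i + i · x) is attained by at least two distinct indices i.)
Roots: {-2, -1, 5}

Each tropical root is a break point of the lower envelope of the lines y = a_i + i · x (there are 4 lines, with slopes 0, 1, ..., 3). Only the lines that attain the minimum somewhere contribute to roots; other lines are dominated. Here the surviving (envelope) indices are i = 3, i = 2, i = 1, i = 0.
Intersections between consecutive envelope lines give the roots: for adjacent envelope indices i < j the intersection is x = (a_i − a_j) / (j − i). Reading off the sorted break points: {-2, -1, 5}.
Verification: at each break x_0, at least two indices attain the minimum of min_i(a_i + i · x_0).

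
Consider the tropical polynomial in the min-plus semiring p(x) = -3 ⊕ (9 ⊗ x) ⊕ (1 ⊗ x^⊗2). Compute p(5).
p(5) = -3

A tropical monomial a ⊗ x^⊗i evaluates to a + i · x. Evaluating each term at x = 5:
  Term 0 contributes -3 + 0 · 5 = -3
  Term 1 contributes 9 + 1 · 5 = 14
  Term 2 contributes 1 + 2 · 5 = 11
p(5) = ⊕ of these = min[-3, 14, 11] = -3.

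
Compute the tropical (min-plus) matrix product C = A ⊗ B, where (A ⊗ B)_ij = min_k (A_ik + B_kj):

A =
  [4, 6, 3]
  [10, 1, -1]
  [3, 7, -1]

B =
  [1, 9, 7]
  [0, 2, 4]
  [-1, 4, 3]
A ⊗ B =
  [2, 7, 6]
  [-2, 3, 2]
  [-2, 3, 2]

Apply the min-plus product entry-by-entry:
  C[0][0] = min over k of (A[0][0] + B[0][0] = 4 + 1 = 5, A[0][1] + B[1][0] = 6 + 0 = 6, A[0][2] + B[2][0] = 3 + -1 = 2) = 2 (attained at k = 2)
  C[0][1] = min over k of (A[0][0] + B[0][1] = 4 + 9 = 13, A[0][1] + B[1][1] = 6 + 2 = 8, A[0][2] + B[2][1] = 3 + 4 = 7) = 7 (attained at k = 2)
  C[0][2] = min over k of (A[0][0] + B[0][2] = 4 + 7 = 11, A[0][1] + B[1][2] = 6 + 4 = 10, A[0][2] + B[2][2] = 3 + 3 = 6) = 6 (attained at k = 2)
  C[1][0] = min over k of (A[1][0] + B[0][0] = 10 + 1 = 11, A[1][1] + B[1][0] = 1 + 0 = 1, A[1][2] + B[2][0] = -1 + -1 = -2) = -2 (attained at k = 2)
  C[1][1] = min over k of (A[1][0] + B[0][1] = 10 + 9 = 19, A[1][1] + B[1][1] = 1 + 2 = 3, A[1][2] + B[2][1] = -1 + 4 = 3) = 3 (attained at k = 1)
  C[1][2] = min over k of (A[1][0] + B[0][2] = 10 + 7 = 17, A[1][1] + B[1][2] = 1 + 4 = 5, A[1][2] + B[2][2] = -1 + 3 = 2) = 2 (attained at k = 2)
  C[2][0] = min over k of (A[2][0] + B[0][0] = 3 + 1 = 4, A[2][1] + B[1][0] = 7 + 0 = 7, A[2][2] + B[2][0] = -1 + -1 = -2) = -2 (attained at k = 2)
  C[2][1] = min over k of (A[2][0] + B[0][1] = 3 + 9 = 12, A[2][1] + B[1][1] = 7 + 2 = 9, A[2][2] + B[2][1] = -1 + 4 = 3) = 3 (attained at k = 2)
  C[2][2] = min over k of (A[2][0] + B[0][2] = 3 + 7 = 10, A[2][1] + B[1][2] = 7 + 4 = 11, A[2][2] + B[2][2] = -1 + 3 = 2) = 2 (attained at k = 2)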